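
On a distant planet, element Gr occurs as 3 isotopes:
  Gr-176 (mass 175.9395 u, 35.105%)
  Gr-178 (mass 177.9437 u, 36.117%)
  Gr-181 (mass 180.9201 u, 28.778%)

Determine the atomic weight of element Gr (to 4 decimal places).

Ar = Σ fᵢ·mᵢ = 0.35105 × 175.9395 + 0.36117 × 177.9437 + 0.28778 × 180.9201
= 61.76356 + 64.26793 + 52.06519 = 178.09668 u

178.0967 u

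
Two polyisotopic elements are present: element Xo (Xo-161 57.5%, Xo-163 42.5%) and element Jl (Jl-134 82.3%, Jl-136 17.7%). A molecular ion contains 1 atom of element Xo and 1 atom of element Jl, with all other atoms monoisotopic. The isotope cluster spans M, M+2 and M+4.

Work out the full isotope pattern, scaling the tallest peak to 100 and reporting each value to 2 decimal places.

Element Xo pattern (n=1): 0.5750 : 0.4250
Element Jl pattern (n=1): 0.8230 : 0.1770
Convolve the two distributions (both contribute in 2-u steps):
  M: 0.5750×0.8230 = 0.473225
  M+2: 0.5750×0.1770 + 0.4250×0.8230 = 0.451550
  M+4: 0.4250×0.1770 = 0.075225
Scale to base peak (0.473225) = 100: 100.00 : 95.42 : 15.90

100.00 : 95.42 : 15.90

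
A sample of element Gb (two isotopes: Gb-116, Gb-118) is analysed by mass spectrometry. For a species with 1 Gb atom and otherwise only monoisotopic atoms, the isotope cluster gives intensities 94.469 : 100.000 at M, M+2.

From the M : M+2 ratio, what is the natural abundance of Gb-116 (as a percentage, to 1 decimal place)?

Let p = fractional abundance of Gb-116. I(M+2)/I(M) = [C(1,1)·p^0·(1−p)] / p^1 = 1·(1−p)/p = 100.000/94.469 = 1.0585
(1−p)/p = 1.0585/1 = 1.0585  ⇒  p = 1/(1 + 1.0585) = 0.4858
Gb-116: 48.6%, Gb-118: 51.4%.

48.6%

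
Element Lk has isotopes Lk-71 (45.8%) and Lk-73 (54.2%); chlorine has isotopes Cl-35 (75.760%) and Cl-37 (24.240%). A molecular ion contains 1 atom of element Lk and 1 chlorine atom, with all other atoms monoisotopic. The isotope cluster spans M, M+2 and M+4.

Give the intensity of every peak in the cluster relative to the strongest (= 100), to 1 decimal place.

Element Lk pattern (n=1): 0.4580 : 0.5420
Chlorine pattern (n=1): 0.7576 : 0.2424
Convolve the two distributions (both contribute in 2-u steps):
  M: 0.4580×0.7576 = 0.346981
  M+2: 0.4580×0.2424 + 0.5420×0.7576 = 0.521638
  M+4: 0.5420×0.2424 = 0.131381
Scale to base peak (0.521638) = 100: 66.5 : 100.0 : 25.2

66.5 : 100.0 : 25.2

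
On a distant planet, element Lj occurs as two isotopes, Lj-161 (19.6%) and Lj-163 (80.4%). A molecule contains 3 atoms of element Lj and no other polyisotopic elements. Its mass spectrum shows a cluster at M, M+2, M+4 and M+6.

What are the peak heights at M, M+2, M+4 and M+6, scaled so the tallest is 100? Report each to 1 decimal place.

1.4 : 17.8 : 73.1 : 100.0

Each Lj atom is independently Lj-161 (p = 0.196) or Lj-163 (q = 0.804); the cluster is the binomial expansion (p + q)^3.
P(M) = 0.196^3 = 0.007530
P(M+2) = 3 × 0.196^2 × 0.804^1 = 0.092659
P(M+4) = 3 × 0.196^1 × 0.804^2 = 0.380093
P(M+6) = 0.804^3 = 0.519718
The M+6 peak is largest (0.519718); scaling to 100 gives 1.4 : 17.8 : 73.1 : 100.0.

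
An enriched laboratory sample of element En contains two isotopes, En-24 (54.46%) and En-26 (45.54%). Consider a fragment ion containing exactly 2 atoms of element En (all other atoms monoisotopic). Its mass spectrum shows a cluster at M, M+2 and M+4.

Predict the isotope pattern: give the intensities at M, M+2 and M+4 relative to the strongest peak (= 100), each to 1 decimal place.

Each En atom is independently En-24 (p = 0.5446) or En-26 (q = 0.4554); the cluster is the binomial expansion (p + q)^2.
P(M) = 0.5446^2 = 0.296589
P(M+2) = 2 × 0.5446^1 × 0.4554^1 = 0.496022
P(M+4) = 0.4554^2 = 0.207389
The M+2 peak is largest (0.496022); scaling to 100 gives 59.8 : 100.0 : 41.8.

59.8 : 100.0 : 41.8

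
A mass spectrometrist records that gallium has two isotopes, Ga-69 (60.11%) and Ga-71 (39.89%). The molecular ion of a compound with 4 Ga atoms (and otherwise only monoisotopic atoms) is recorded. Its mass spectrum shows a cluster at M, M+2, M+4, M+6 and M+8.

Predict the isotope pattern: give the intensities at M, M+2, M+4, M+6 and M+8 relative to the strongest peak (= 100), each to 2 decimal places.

37.67 : 100.00 : 99.54 : 44.04 : 7.31

The 4 Ga atoms are independent, so intensities follow the terms of (0.6011 + 0.3989)^4.
P(M) = 0.6011^4 = 0.130553
P(M+2) = 4 × 0.6011^3 × 0.3989^1 = 0.346549
P(M+4) = 6 × 0.6011^2 × 0.3989^2 = 0.344963
P(M+6) = 4 × 0.6011^1 × 0.3989^3 = 0.152616
P(M+8) = 0.3989^4 = 0.025320
The M+2 peak is largest (0.346549); scaling to 100 gives 37.67 : 100.00 : 99.54 : 44.04 : 7.31.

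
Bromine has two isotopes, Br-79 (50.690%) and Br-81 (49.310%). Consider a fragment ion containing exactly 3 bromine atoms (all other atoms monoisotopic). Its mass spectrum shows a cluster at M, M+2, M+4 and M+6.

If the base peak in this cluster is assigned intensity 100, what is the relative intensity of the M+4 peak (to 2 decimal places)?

97.28

Term probabilities: M 0.1302, M+2 0.3801, M+4 0.3698, M+6 0.1199. Base peak = M+2.
P(M+2) = C(3,1) × 0.50690^2 × 0.49310^1 = 3 × 0.25694761 × 0.4931 = 0.380103 (base)
P(M+4) = C(3,2) × 0.50690^1 × 0.49310^2 = 3 × 0.5069 × 0.24314761 = 0.369755
Relative intensity = 0.369755 / 0.380103 × 100 = 97.28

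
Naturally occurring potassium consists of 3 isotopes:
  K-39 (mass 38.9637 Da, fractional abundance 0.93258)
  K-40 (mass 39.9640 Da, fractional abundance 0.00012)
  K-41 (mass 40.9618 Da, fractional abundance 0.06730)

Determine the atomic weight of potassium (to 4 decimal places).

The abundance-weighted mean is 0.93258 × 38.9637 + 0.00012 × 39.9640 + 0.06730 × 40.9618
= 36.33677 + 0.00480 + 2.75673 = 39.09830 Da

39.0983 Da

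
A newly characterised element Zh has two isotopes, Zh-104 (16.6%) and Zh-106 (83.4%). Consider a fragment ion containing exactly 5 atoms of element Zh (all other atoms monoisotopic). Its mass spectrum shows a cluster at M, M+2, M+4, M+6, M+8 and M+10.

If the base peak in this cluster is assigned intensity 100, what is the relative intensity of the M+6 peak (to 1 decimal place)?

39.6

(0.166 + 0.834)^5 gives M 0.0001, M+2 0.0032, M+4 0.0318, M+6 0.1599, M+8 0.4016, M+10 0.4035; the largest is M+10.
P(M+10) = C(5,5) × 0.166^0 × 0.834^5 = 1 × 1.0000 × 0.40348766 = 0.403488 (base)
P(M+6) = C(5,3) × 0.166^2 × 0.834^3 = 10 × 0.027556 × 0.5800937 = 0.159851
Relative intensity = 0.159851 / 0.403488 × 100 = 39.6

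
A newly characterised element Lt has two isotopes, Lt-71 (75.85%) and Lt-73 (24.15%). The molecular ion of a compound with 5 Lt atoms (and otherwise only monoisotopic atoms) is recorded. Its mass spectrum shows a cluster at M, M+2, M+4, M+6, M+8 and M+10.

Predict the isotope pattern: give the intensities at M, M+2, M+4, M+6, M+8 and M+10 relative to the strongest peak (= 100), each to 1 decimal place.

The 5 Lt atoms are independent, so intensities follow the terms of (0.7585 + 0.2415)^5.
P(M) = 0.7585^5 = 0.251060
P(M+2) = 5 × 0.7585^4 × 0.2415^1 = 0.399677
P(M+4) = 10 × 0.7585^3 × 0.2415^2 = 0.254508
P(M+6) = 10 × 0.7585^2 × 0.2415^3 = 0.081033
P(M+8) = 5 × 0.7585^1 × 0.2415^4 = 0.012900
P(M+10) = 0.2415^5 = 0.000821
The M+2 peak is largest (0.399677); scaling to 100 gives 62.8 : 100.0 : 63.7 : 20.3 : 3.2 : 0.2.

62.8 : 100.0 : 63.7 : 20.3 : 3.2 : 0.2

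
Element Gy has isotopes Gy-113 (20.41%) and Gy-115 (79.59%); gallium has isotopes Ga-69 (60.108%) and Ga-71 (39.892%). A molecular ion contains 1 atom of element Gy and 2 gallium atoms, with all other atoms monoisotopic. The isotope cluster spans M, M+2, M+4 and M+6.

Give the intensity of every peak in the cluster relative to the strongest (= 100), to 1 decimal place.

Element Gy pattern (n=1): 0.2041 : 0.7959
Gallium pattern (n=2): 0.36129717 : 0.47956567 : 0.15913717
Convolve the two distributions (both contribute in 2-u steps):
  M: 0.2041×0.36129717 = 0.073741
  M+2: 0.2041×0.47956567 + 0.7959×0.36129717 = 0.385436
  M+4: 0.2041×0.15913717 + 0.7959×0.47956567 = 0.414166
  M+6: 0.7959×0.15913717 = 0.126657
Scale to base peak (0.414166) = 100: 17.8 : 93.1 : 100.0 : 30.6

17.8 : 93.1 : 100.0 : 30.6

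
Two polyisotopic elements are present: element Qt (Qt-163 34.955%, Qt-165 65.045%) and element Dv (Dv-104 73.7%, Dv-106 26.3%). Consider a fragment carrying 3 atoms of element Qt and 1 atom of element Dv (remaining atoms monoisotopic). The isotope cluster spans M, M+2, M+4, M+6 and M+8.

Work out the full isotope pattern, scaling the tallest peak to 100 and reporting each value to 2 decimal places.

Element Qt pattern (n=3): 0.04270984 : 0.23842609 : 0.4436683 : 0.27519577
Element Dv pattern (n=1): 0.7370 : 0.2630
Convolve the two distributions (both contribute in 2-u steps):
  M: 0.04270984×0.7370 = 0.031477
  M+2: 0.04270984×0.2630 + 0.23842609×0.7370 = 0.186953
  M+4: 0.23842609×0.2630 + 0.4436683×0.7370 = 0.389690
  M+6: 0.4436683×0.2630 + 0.27519577×0.7370 = 0.319504
  M+8: 0.27519577×0.2630 = 0.072376
Scale to base peak (0.389690) = 100: 8.08 : 47.97 : 100.00 : 81.99 : 18.57

8.08 : 47.97 : 100.00 : 81.99 : 18.57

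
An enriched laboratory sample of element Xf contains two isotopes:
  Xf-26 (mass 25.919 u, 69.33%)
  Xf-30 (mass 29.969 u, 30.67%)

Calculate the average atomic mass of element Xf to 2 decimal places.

Ar = Σ fᵢ·mᵢ = 0.6933 × 25.919 + 0.3067 × 29.969
= 17.9696 + 9.1915 = 27.1611 u

27.16 u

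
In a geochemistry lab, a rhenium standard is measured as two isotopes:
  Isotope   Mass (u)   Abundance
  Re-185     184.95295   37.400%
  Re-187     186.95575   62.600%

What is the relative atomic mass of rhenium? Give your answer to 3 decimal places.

186.207 u

Weight each isotope mass by its fractional abundance: 0.37400 × 184.95295 + 0.62600 × 186.95575
= 69.172403 + 117.034300 = 186.206703 u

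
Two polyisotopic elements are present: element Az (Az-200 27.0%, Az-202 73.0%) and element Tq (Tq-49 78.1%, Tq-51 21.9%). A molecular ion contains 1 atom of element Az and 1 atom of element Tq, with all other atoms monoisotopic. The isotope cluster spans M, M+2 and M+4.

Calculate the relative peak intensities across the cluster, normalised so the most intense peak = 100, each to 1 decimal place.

Element Az pattern (n=1): 0.2700 : 0.7300
Element Tq pattern (n=1): 0.7810 : 0.2190
Convolve the two distributions (both contribute in 2-u steps):
  M: 0.2700×0.7810 = 0.210870
  M+2: 0.2700×0.2190 + 0.7300×0.7810 = 0.629260
  M+4: 0.7300×0.2190 = 0.159870
Scale to base peak (0.629260) = 100: 33.5 : 100.0 : 25.4

33.5 : 100.0 : 25.4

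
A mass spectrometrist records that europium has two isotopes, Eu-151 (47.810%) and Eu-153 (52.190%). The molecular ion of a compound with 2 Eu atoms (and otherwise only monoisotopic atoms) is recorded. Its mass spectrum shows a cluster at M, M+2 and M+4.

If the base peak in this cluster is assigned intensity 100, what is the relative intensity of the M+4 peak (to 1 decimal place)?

54.6

Term probabilities: M 0.2286, M+2 0.4990, M+4 0.2724. Base peak = M+2.
P(M+2) = C(2,1) × 0.47810^1 × 0.52190^1 = 2 × 0.4781 × 0.5219 = 0.499041 (base)
P(M+4) = C(2,2) × 0.47810^0 × 0.52190^2 = 1 × 1.0000 × 0.27237961 = 0.272380
Relative intensity = 0.272380 / 0.499041 × 100 = 54.6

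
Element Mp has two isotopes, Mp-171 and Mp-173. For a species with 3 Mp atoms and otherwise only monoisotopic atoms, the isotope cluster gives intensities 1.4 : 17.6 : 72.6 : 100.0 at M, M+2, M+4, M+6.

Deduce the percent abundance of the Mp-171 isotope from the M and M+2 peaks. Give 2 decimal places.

If p is the fraction of Mp that is Mp-171, then I(M+2)/I(M) = [C(3,1)·p^2·(1−p)] / p^3 = 3·(1−p)/p = 17.6/1.4 = 12.5714
(1−p)/p = 12.5714/3 = 4.1905  ⇒  p = 1/(1 + 4.1905) = 0.1927
Mp-171: 19.27%, Mp-173: 80.73%.

19.27%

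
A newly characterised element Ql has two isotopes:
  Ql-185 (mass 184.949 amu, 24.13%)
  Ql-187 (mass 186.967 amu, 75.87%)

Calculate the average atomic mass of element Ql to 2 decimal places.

186.48 amu

Average mass = Σ (abundance × isotope mass) = 0.2413 × 184.949 + 0.7587 × 186.967
= 44.6282 + 141.8519 = 186.4801 amu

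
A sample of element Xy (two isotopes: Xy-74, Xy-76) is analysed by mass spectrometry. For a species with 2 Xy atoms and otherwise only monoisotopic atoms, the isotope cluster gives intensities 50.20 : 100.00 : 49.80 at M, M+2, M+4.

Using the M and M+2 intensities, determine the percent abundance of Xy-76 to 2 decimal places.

If p is the fraction of Xy that is Xy-74, then I(M+2)/I(M) = [C(2,1)·p^1·(1−p)] / p^2 = 2·(1−p)/p = 100.00/50.20 = 1.9920
(1−p)/p = 1.9920/2 = 0.9960  ⇒  p = 1/(1 + 0.9960) = 0.5010
Xy-74: 50.10%, Xy-76: 49.90%.

49.90%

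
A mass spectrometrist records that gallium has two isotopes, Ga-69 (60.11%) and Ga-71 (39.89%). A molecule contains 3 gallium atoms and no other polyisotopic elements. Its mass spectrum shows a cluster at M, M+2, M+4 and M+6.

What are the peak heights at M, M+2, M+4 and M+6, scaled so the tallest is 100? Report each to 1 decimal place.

50.2 : 100.0 : 66.4 : 14.7

The 3 Ga atoms are independent, so intensities follow the terms of (0.6011 + 0.3989)^3.
P(M) = 0.6011^3 = 0.217190
P(M+2) = 3 × 0.6011^2 × 0.3989^1 = 0.432393
P(M+4) = 3 × 0.6011^1 × 0.3989^2 = 0.286943
P(M+6) = 0.3989^3 = 0.063473
The M+2 peak is largest (0.432393); scaling to 100 gives 50.2 : 100.0 : 66.4 : 14.7.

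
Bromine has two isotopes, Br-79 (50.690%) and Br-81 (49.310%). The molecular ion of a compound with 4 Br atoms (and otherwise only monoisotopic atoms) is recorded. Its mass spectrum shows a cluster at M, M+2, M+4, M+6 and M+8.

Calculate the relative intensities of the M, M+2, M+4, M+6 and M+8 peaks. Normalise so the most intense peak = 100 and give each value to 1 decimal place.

17.6 : 68.5 : 100.0 : 64.9 : 15.8

The 4 Br atoms are independent, so intensities follow the terms of (0.50690 + 0.49310)^4.
P(M) = 0.50690^4 = 0.066022
P(M+2) = 4 × 0.50690^3 × 0.49310^1 = 0.256899
P(M+4) = 6 × 0.50690^2 × 0.49310^2 = 0.374857
P(M+6) = 4 × 0.50690^1 × 0.49310^3 = 0.243101
P(M+8) = 0.49310^4 = 0.059121
The M+4 peak is largest (0.374857); scaling to 100 gives 17.6 : 68.5 : 100.0 : 64.9 : 15.8.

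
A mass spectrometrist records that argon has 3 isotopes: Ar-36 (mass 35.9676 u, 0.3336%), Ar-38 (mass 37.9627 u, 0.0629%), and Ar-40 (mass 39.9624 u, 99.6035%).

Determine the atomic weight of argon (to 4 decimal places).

The abundance-weighted mean is 0.003336 × 35.9676 + 0.000629 × 37.9627 + 0.996035 × 39.9624
= 0.11999 + 0.02388 + 39.80395 = 39.94782 u

39.9478 u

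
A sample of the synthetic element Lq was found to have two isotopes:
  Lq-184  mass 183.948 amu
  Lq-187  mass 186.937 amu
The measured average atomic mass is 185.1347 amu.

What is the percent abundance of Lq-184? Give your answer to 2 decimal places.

60.30%

Let x be the fractional abundance of Lq-184; then Lq-187 has abundance 1 − x.
183.948·x + 186.937·(1 − x) = 185.1347
(183.948 − 186.937)·x = 185.1347 − 186.937
x = -1.8023 / -2.989 = 0.60298 → 60.30% Lq-184, 39.70% Lq-187.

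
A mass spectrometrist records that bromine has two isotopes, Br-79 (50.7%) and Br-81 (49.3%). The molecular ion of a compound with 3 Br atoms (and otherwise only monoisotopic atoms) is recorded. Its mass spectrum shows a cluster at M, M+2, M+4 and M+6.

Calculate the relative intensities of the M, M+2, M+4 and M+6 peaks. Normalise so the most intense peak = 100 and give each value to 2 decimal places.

The 3 Br atoms are independent, so intensities follow the terms of (0.507 + 0.493)^3.
P(M) = 0.507^3 = 0.130324
P(M+2) = 3 × 0.507^2 × 0.493^1 = 0.380175
P(M+4) = 3 × 0.507^1 × 0.493^2 = 0.369678
P(M+6) = 0.493^3 = 0.119823
The M+2 peak is largest (0.380175); scaling to 100 gives 34.28 : 100.00 : 97.24 : 31.52.

34.28 : 100.00 : 97.24 : 31.52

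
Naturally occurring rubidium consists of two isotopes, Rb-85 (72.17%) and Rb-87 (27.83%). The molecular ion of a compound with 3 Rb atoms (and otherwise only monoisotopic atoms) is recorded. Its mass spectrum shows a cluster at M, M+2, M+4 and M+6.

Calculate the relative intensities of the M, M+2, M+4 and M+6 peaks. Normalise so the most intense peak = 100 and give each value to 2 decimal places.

The 3 Rb atoms are independent, so intensities follow the terms of (0.7217 + 0.2783)^3.
P(M) = 0.7217^3 = 0.375898
P(M+2) = 3 × 0.7217^2 × 0.2783^1 = 0.434858
P(M+4) = 3 × 0.7217^1 × 0.2783^2 = 0.167689
P(M+6) = 0.2783^3 = 0.021555
The M+2 peak is largest (0.434858); scaling to 100 gives 86.44 : 100.00 : 38.56 : 4.96.

86.44 : 100.00 : 38.56 : 4.96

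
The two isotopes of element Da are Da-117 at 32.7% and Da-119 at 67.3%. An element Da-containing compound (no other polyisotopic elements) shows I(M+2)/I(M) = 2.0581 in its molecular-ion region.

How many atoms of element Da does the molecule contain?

The M+2/M ratio from n Da atoms is n · q/p = n · 0.673/0.327.
n = 2.0581 × 0.327/0.673 = 1.00 ≈ 1

1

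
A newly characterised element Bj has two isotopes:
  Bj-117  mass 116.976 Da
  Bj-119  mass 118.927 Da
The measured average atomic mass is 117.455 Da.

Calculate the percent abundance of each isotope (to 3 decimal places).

With x = fraction of Bj-117 (so Bj-119 is 1 − x):
116.976·x + 118.927·(1 − x) = 117.455
(116.976 − 118.927)·x = 117.455 − 118.927
x = -1.472 / -1.951 = 0.75448 → 75.448% Bj-117, 24.552% Bj-119.

Bj-117: 75.448%, Bj-119: 24.552%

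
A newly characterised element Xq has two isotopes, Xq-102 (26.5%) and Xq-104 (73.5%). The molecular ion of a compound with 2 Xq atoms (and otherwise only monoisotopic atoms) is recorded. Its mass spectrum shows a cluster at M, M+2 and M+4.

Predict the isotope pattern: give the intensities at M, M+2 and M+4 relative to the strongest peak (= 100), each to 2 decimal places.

Expanding (0.265 + 0.735)^2:
P(M) = 0.265^2 = 0.070225
P(M+2) = 2 × 0.265^1 × 0.735^1 = 0.389550
P(M+4) = 0.735^2 = 0.540225
The M+4 peak is largest (0.540225); scaling to 100 gives 13.00 : 72.11 : 100.00.

13.00 : 72.11 : 100.00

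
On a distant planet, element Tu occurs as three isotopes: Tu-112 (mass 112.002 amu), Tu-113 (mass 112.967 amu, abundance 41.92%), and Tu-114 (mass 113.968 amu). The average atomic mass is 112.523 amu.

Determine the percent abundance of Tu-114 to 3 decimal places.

Let x and y be the fractions of Tu-112 and Tu-114. Then x + y = 1 − 0.4192 = 0.5808 and 112.002x + 113.968y = 112.523 − 0.4192×112.967 = 65.1672336.
Substituting: 112.002x + 113.968(0.5808 − x) = 65.1672336
(112.002 − 113.968)x = -1.0253808  ⇒  x = 0.52156, y = 0.05924
Tu-112: 52.156%, Tu-114: 5.924%.

5.924%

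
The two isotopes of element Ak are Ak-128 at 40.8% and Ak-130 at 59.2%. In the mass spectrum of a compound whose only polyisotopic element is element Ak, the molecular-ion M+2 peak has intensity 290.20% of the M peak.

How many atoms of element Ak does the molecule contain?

The M+2/M ratio from n Ak atoms is n · q/p = n · 0.592/0.408.
n = 2.9020 × 0.408/0.592 = 2.00 ≈ 2

2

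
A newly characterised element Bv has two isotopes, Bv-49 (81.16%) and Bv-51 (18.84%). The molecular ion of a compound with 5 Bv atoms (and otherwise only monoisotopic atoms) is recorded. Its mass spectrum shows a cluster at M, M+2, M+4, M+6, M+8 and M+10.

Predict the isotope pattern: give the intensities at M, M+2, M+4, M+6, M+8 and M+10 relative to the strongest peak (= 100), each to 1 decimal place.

86.2 : 100.0 : 46.4 : 10.8 : 1.3 : 0.1

Expanding (0.8116 + 0.1884)^5:
P(M) = 0.8116^5 = 0.352136
P(M+2) = 5 × 0.8116^4 × 0.1884^1 = 0.408714
P(M+4) = 10 × 0.8116^3 × 0.1884^2 = 0.189753
P(M+6) = 10 × 0.8116^2 × 0.1884^3 = 0.044048
P(M+8) = 5 × 0.8116^1 × 0.1884^4 = 0.005113
P(M+10) = 0.1884^5 = 0.000237
The M+2 peak is largest (0.408714); scaling to 100 gives 86.2 : 100.0 : 46.4 : 10.8 : 1.3 : 0.1.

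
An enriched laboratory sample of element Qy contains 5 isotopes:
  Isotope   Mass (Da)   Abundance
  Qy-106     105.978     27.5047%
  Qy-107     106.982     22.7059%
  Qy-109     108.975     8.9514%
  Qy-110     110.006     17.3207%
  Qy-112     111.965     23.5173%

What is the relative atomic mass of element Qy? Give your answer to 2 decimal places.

108.58 Da

Average mass = Σ (abundance × isotope mass) = 0.275047 × 105.978 + 0.227059 × 106.982 + 0.089514 × 108.975 + 0.173207 × 110.006 + 0.235173 × 111.965
= 29.1489 + 24.2912 + 9.7548 + 19.0538 + 26.3311 = 108.5798 Da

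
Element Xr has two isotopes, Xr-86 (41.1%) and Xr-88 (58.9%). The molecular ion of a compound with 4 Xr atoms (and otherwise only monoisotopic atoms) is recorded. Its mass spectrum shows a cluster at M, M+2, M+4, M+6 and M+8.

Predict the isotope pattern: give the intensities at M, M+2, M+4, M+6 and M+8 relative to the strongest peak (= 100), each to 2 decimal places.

Expanding (0.411 + 0.589)^4:
P(M) = 0.411^4 = 0.028534
P(M+2) = 4 × 0.411^3 × 0.589^1 = 0.163569
P(M+4) = 6 × 0.411^2 × 0.589^2 = 0.351613
P(M+6) = 4 × 0.411^1 × 0.589^3 = 0.335929
P(M+8) = 0.589^4 = 0.120354
The M+4 peak is largest (0.351613); scaling to 100 gives 8.12 : 46.52 : 100.00 : 95.54 : 34.23.

8.12 : 46.52 : 100.00 : 95.54 : 34.23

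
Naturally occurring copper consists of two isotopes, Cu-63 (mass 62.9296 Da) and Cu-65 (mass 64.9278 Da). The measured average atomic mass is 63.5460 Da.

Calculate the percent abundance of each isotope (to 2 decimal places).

Cu-63: 69.15%, Cu-65: 30.85%

Let x be the fractional abundance of Cu-63; then Cu-65 has abundance 1 − x.
62.9296·x + 64.9278·(1 − x) = 63.5460
(62.9296 − 64.9278)·x = 63.5460 − 64.9278
x = -1.3818 / -1.9982 = 0.69152 → 69.15% Cu-63, 30.85% Cu-65.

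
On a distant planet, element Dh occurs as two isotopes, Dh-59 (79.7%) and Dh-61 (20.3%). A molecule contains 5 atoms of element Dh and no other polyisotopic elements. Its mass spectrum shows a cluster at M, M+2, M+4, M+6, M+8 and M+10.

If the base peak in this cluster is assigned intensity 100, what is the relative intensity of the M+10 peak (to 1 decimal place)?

(0.797 + 0.203)^5 gives M 0.3216, M+2 0.4095, M+4 0.2086, M+6 0.0531, M+8 0.0068, M+10 0.0003; the largest is M+2.
P(M+2) = C(5,1) × 0.797^4 × 0.203^1 = 5 × 0.40349047 × 0.2030 = 0.409543 (base)
P(M+10) = C(5,5) × 0.797^0 × 0.203^5 = 1 × 1.0000 × 0.00034473 = 0.000345
Relative intensity = 0.000345 / 0.409543 × 100 = 0.1

0.1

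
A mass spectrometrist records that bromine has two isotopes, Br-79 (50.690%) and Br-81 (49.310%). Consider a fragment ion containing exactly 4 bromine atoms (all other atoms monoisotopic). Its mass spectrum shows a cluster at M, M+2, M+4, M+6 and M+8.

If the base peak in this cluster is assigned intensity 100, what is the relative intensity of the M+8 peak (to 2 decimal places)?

15.77

Binomial terms of (0.50690 + 0.49310)^4: M 0.0660, M+2 0.2569, M+4 0.3749, M+6 0.2431, M+8 0.0591 → M+4 is the base peak.
P(M+4) = C(4,2) × 0.50690^2 × 0.49310^2 = 6 × 0.25694761 × 0.24314761 = 0.374857 (base)
P(M+8) = C(4,4) × 0.50690^0 × 0.49310^4 = 1 × 1.0000 × 0.05912076 = 0.059121
Relative intensity = 0.059121 / 0.374857 × 100 = 15.77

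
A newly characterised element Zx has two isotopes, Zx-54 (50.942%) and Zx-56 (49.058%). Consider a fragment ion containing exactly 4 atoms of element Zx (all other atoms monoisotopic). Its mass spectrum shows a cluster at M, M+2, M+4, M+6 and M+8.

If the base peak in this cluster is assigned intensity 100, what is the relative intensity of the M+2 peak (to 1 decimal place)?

Term probabilities: M 0.0673, M+2 0.2594, M+4 0.3747, M+6 0.2406, M+8 0.0579. Base peak = M+4.
P(M+4) = C(4,2) × 0.50942^2 × 0.49058^2 = 6 × 0.25950874 × 0.24066874 = 0.374734 (base)
P(M+2) = C(4,1) × 0.50942^3 × 0.49058^1 = 4 × 0.13219894 × 0.49058 = 0.259417
Relative intensity = 0.259417 / 0.374734 × 100 = 69.2

69.2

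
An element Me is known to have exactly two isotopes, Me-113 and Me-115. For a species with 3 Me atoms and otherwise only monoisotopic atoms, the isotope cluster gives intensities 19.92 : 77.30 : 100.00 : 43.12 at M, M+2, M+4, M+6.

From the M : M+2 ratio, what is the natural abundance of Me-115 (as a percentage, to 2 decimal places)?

56.40%

If p is the fraction of Me that is Me-113, then I(M+2)/I(M) = [C(3,1)·p^2·(1−p)] / p^3 = 3·(1−p)/p = 77.30/19.92 = 3.8805
(1−p)/p = 3.8805/3 = 1.2935  ⇒  p = 1/(1 + 1.2935) = 0.4360
Me-113: 43.60%, Me-115: 56.40%.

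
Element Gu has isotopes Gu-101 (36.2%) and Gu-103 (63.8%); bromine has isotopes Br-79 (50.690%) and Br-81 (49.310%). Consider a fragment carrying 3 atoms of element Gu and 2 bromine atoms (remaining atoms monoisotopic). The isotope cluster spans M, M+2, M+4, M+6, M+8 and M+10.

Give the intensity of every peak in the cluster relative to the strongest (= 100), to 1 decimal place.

Element Gu pattern (n=3): 0.04743793 : 0.25081822 : 0.44204978 : 0.25969407
Bromine pattern (n=2): 0.25694761 : 0.49990478 : 0.24314761
Convolve the two distributions (both contribute in 2-u steps):
  M: 0.04743793×0.25694761 = 0.012189
  M+2: 0.04743793×0.49990478 + 0.25081822×0.25694761 = 0.088162
  M+4: 0.04743793×0.24314761 + 0.25081822×0.49990478 + 0.44204978×0.25694761 = 0.250503
  M+6: 0.25081822×0.24314761 + 0.44204978×0.49990478 + 0.25969407×0.25694761 = 0.348696
  M+8: 0.44204978×0.24314761 + 0.25969407×0.49990478 = 0.237306
  M+10: 0.25969407×0.24314761 = 0.063144
Scale to base peak (0.348696) = 100: 3.5 : 25.3 : 71.8 : 100.0 : 68.1 : 18.1

3.5 : 25.3 : 71.8 : 100.0 : 68.1 : 18.1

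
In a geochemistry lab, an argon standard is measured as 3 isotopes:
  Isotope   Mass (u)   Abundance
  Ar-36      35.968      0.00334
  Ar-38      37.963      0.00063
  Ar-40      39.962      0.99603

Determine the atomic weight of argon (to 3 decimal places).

39.947 u

Average mass = Σ (abundance × isotope mass) = 0.00334 × 35.968 + 0.00063 × 37.963 + 0.99603 × 39.962
= 0.1201 + 0.0239 + 39.8034 = 39.9474 u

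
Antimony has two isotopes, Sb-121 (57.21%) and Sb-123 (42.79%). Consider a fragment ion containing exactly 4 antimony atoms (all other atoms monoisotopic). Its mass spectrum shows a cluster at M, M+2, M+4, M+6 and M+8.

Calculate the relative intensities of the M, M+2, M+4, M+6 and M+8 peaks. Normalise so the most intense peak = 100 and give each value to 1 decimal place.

Expanding (0.5721 + 0.4279)^4:
P(M) = 0.5721^4 = 0.107124
P(M+2) = 4 × 0.5721^3 × 0.4279^1 = 0.320493
P(M+4) = 6 × 0.5721^2 × 0.4279^2 = 0.359567
P(M+6) = 4 × 0.5721^1 × 0.4279^3 = 0.179291
P(M+8) = 0.4279^4 = 0.033525
The M+4 peak is largest (0.359567); scaling to 100 gives 29.8 : 89.1 : 100.0 : 49.9 : 9.3.

29.8 : 89.1 : 100.0 : 49.9 : 9.3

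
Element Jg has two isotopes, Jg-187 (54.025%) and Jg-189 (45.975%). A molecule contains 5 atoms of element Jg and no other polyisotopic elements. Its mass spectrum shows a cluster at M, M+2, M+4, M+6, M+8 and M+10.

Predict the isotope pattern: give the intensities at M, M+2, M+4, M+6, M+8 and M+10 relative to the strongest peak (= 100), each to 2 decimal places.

The 5 Jg atoms are independent, so intensities follow the terms of (0.54025 + 0.45975)^5.
P(M) = 0.54025^5 = 0.046023
P(M+2) = 5 × 0.54025^4 × 0.45975^1 = 0.195826
P(M+4) = 10 × 0.54025^3 × 0.45975^2 = 0.333294
P(M+6) = 10 × 0.54025^2 × 0.45975^3 = 0.283632
P(M+8) = 5 × 0.54025^1 × 0.45975^4 = 0.120685
P(M+10) = 0.45975^5 = 0.020540
The M+4 peak is largest (0.333294); scaling to 100 gives 13.81 : 58.75 : 100.00 : 85.10 : 36.21 : 6.16.

13.81 : 58.75 : 100.00 : 85.10 : 36.21 : 6.16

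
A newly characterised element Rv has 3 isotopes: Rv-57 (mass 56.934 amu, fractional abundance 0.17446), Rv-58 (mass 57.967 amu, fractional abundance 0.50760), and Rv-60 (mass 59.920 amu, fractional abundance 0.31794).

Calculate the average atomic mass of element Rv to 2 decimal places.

58.41 amu

Ar = Σ fᵢ·mᵢ = 0.17446 × 56.934 + 0.50760 × 57.967 + 0.31794 × 59.920
= 9.9327 + 29.4240 + 19.0510 = 58.4077 amu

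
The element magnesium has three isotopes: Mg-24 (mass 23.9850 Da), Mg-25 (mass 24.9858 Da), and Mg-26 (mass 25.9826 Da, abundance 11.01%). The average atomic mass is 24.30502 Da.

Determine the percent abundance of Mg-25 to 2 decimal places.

Let x and y be the fractions of Mg-24 and Mg-25. Then x + y = 1 − 0.1101 = 0.8899 and 23.9850x + 24.9858y = 24.30502 − 0.1101×25.9826 = 21.44433574.
Substituting: 23.9850x + 24.9858(0.8899 − x) = 21.44433574
(23.9850 − 24.9858)x = -0.79052768  ⇒  x = 0.78990, y = 0.10000
Mg-24: 78.99%, Mg-25: 10.00%.

10.00%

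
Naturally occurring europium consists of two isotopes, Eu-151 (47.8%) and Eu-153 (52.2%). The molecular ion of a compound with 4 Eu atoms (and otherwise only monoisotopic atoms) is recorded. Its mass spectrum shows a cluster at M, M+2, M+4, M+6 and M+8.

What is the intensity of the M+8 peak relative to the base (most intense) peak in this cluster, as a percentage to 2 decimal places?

(0.478 + 0.522)^4 gives M 0.0522, M+2 0.2280, M+4 0.3735, M+6 0.2720, M+8 0.0742; the largest is M+4.
P(M+4) = C(4,2) × 0.478^2 × 0.522^2 = 6 × 0.228484 × 0.272484 = 0.373549 (base)
P(M+8) = C(4,4) × 0.478^0 × 0.522^4 = 1 × 1.0000 × 0.07424753 = 0.074248
Relative intensity = 0.074248 / 0.373549 × 100 = 19.88

19.88%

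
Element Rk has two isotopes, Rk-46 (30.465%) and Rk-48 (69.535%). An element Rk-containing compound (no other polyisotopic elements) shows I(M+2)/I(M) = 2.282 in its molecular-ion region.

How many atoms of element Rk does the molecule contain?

1

The M+2/M ratio from n Rk atoms is n · q/p = n · 0.69535/0.30465.
n = 2.282 × 0.30465/0.69535 = 1.00 ≈ 1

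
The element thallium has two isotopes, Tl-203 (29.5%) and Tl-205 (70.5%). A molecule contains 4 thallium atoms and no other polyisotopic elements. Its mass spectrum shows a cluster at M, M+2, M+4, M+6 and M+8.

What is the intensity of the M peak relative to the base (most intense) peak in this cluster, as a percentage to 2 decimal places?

1.83%

(0.295 + 0.705)^4 gives M 0.0076, M+2 0.0724, M+4 0.2595, M+6 0.4135, M+8 0.2470; the largest is M+6.
P(M+6) = C(4,3) × 0.295^1 × 0.705^3 = 4 × 0.2950 × 0.35040263 = 0.413475 (base)
P(M) = C(4,0) × 0.295^4 × 0.705^0 = 1 × 0.00757335 × 1.0000 = 0.007573
Relative intensity = 0.007573 / 0.413475 × 100 = 1.83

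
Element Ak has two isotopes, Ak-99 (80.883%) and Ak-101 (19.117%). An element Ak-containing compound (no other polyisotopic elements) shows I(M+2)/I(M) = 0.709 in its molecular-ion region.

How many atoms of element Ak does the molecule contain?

3

With n Ak atoms, P(M+2)/P(M) = C(n,1)·p^(n−1)q / p^n = n·q/p = n · 0.19117/0.80883.
n = 0.709 × 0.80883/0.19117 = 3.00 ≈ 3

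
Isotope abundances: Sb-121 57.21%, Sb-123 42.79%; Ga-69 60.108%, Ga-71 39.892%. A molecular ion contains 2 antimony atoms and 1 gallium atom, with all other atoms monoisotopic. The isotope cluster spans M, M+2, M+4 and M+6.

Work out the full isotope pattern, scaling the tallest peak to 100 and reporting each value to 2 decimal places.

46.31 : 100.00 : 71.88 : 17.19

Antimony pattern (n=2): 0.32729841 : 0.48960318 : 0.18309841
Gallium pattern (n=1): 0.60108 : 0.39892
Convolve the two distributions (both contribute in 2-u steps):
  M: 0.32729841×0.60108 = 0.196733
  M+2: 0.32729841×0.39892 + 0.48960318×0.60108 = 0.424857
  M+4: 0.48960318×0.39892 + 0.18309841×0.60108 = 0.305369
  M+6: 0.18309841×0.39892 = 0.073042
Scale to base peak (0.424857) = 100: 46.31 : 100.00 : 71.88 : 17.19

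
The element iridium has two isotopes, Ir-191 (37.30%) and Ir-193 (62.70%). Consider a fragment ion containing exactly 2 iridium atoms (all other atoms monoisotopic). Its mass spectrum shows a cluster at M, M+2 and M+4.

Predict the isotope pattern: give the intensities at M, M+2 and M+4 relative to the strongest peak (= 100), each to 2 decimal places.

29.74 : 100.00 : 84.05

Expanding (0.3730 + 0.6270)^2:
P(M) = 0.3730^2 = 0.139129
P(M+2) = 2 × 0.3730^1 × 0.6270^1 = 0.467742
P(M+4) = 0.6270^2 = 0.393129
The M+2 peak is largest (0.467742); scaling to 100 gives 29.74 : 100.00 : 84.05.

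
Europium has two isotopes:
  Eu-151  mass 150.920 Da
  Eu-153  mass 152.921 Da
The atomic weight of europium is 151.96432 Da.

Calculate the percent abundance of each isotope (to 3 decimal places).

Eu-151: 47.810%, Eu-153: 52.190%

With x = fraction of Eu-151 (so Eu-153 is 1 − x):
150.920·x + 152.921·(1 − x) = 151.96432
(150.920 − 152.921)·x = 151.96432 − 152.921
x = -0.95668 / -2.001 = 0.47810 → 47.810% Eu-151, 52.190% Eu-153.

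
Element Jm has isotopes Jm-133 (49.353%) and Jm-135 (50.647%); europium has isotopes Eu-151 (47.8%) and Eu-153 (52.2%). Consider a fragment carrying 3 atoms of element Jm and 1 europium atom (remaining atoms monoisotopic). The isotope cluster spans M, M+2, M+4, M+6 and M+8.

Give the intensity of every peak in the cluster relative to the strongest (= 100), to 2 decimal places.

Element Jm pattern (n=3): 0.12021002 : 0.37008552 : 0.3797889 : 0.12991556
Europium pattern (n=1): 0.4780 : 0.5220
Convolve the two distributions (both contribute in 2-u steps):
  M: 0.12021002×0.4780 = 0.057460
  M+2: 0.12021002×0.5220 + 0.37008552×0.4780 = 0.239651
  M+4: 0.37008552×0.5220 + 0.3797889×0.4780 = 0.374724
  M+6: 0.3797889×0.5220 + 0.12991556×0.4780 = 0.260349
  M+8: 0.12991556×0.5220 = 0.067816
Scale to base peak (0.374724) = 100: 15.33 : 63.95 : 100.00 : 69.48 : 18.10

15.33 : 63.95 : 100.00 : 69.48 : 18.10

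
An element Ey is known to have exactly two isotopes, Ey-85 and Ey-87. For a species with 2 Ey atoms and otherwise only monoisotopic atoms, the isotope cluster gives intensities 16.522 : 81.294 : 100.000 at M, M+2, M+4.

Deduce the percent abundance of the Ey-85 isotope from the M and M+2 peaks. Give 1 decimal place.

Let p = fractional abundance of Ey-85. I(M+2)/I(M) = [C(2,1)·p^1·(1−p)] / p^2 = 2·(1−p)/p = 81.294/16.522 = 4.9203
(1−p)/p = 4.9203/2 = 2.4602  ⇒  p = 1/(1 + 2.4602) = 0.2890
Ey-85: 28.9%, Ey-87: 71.1%.

28.9%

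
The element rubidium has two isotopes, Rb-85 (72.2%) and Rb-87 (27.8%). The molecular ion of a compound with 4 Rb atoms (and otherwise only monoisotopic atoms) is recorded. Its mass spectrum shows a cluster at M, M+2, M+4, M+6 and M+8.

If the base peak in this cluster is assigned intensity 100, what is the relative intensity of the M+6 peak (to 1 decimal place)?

Term probabilities: M 0.2717, M+2 0.4185, M+4 0.2417, M+6 0.0620, M+8 0.0060. Base peak = M+2.
P(M+2) = C(4,1) × 0.722^3 × 0.278^1 = 4 × 0.37636705 × 0.2780 = 0.418520 (base)
P(M+6) = C(4,3) × 0.722^1 × 0.278^3 = 4 × 0.7220 × 0.02148495 = 0.062049
Relative intensity = 0.062049 / 0.418520 × 100 = 14.8

14.8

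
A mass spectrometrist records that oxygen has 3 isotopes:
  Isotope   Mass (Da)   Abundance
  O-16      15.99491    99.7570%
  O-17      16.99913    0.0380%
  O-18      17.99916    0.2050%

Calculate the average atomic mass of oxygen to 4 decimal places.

Average mass = Σ (abundance × isotope mass) = 0.997570 × 15.99491 + 0.000380 × 16.99913 + 0.002050 × 17.99916
= 15.956042 + 0.006460 + 0.036898 = 15.999400 Da

15.9994 Da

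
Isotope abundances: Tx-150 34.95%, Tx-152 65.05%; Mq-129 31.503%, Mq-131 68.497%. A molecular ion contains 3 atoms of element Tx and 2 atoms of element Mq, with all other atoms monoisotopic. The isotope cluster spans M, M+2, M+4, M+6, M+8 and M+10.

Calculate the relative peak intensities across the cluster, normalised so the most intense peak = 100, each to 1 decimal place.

1.3 : 12.7 : 50.5 : 100.0 : 98.9 : 39.1

Element Tx pattern (n=3): 0.04269151 : 0.23837621 : 0.44367304 : 0.27525924
Element Mq pattern (n=2): 0.0992439 : 0.4315722 : 0.4691839
Convolve the two distributions (both contribute in 2-u steps):
  M: 0.04269151×0.0992439 = 0.004237
  M+2: 0.04269151×0.4315722 + 0.23837621×0.0992439 = 0.042082
  M+4: 0.04269151×0.4691839 + 0.23837621×0.4315722 + 0.44367304×0.0992439 = 0.166939
  M+6: 0.23837621×0.4691839 + 0.44367304×0.4315722 + 0.27525924×0.0992439 = 0.330637
  M+8: 0.44367304×0.4691839 + 0.27525924×0.4315722 = 0.326958
  M+10: 0.27525924×0.4691839 = 0.129147
Scale to base peak (0.330637) = 100: 1.3 : 12.7 : 50.5 : 100.0 : 98.9 : 39.1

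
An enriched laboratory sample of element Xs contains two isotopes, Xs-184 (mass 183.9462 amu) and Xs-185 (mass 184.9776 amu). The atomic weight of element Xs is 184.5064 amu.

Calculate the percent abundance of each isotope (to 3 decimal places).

Writing the weighted mean with unknown fraction x of Xs-184:
183.9462·x + 184.9776·(1 − x) = 184.5064
(183.9462 − 184.9776)·x = 184.5064 − 184.9776
x = -0.4712 / -1.0314 = 0.45685 → 45.685% Xs-184, 54.315% Xs-185.

Xs-184: 45.685%, Xs-185: 54.315%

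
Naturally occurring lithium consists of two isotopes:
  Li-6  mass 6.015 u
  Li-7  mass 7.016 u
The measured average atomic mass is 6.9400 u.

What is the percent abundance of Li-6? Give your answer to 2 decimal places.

Let x be the fractional abundance of Li-6; then Li-7 has abundance 1 − x.
6.015·x + 7.016·(1 − x) = 6.9400
(6.015 − 7.016)·x = 6.9400 − 7.016
x = -0.0760 / -1.001 = 0.07592 → 7.59% Li-6, 92.41% Li-7.

7.59%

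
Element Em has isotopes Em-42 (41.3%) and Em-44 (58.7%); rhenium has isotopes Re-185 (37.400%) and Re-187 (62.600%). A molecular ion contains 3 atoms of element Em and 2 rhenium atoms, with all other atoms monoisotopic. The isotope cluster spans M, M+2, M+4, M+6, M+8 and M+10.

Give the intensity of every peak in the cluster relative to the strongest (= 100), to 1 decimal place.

Element Em pattern (n=3): 0.070445 : 0.30037201 : 0.42692099 : 0.202262
Rhenium pattern (n=2): 0.139876 : 0.468248 : 0.391876
Convolve the two distributions (both contribute in 2-u steps):
  M: 0.070445×0.139876 = 0.009854
  M+2: 0.070445×0.468248 + 0.30037201×0.139876 = 0.075001
  M+4: 0.070445×0.391876 + 0.30037201×0.468248 + 0.42692099×0.139876 = 0.227970
  M+6: 0.30037201×0.391876 + 0.42692099×0.468248 + 0.202262×0.139876 = 0.345905
  M+8: 0.42692099×0.391876 + 0.202262×0.468248 = 0.262009
  M+10: 0.202262×0.391876 = 0.079262
Scale to base peak (0.345905) = 100: 2.8 : 21.7 : 65.9 : 100.0 : 75.7 : 22.9

2.8 : 21.7 : 65.9 : 100.0 : 75.7 : 22.9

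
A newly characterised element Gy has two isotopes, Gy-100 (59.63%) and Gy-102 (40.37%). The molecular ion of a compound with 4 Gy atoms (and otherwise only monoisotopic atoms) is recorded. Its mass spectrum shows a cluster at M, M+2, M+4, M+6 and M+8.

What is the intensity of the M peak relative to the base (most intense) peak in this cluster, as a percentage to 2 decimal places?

Term probabilities: M 0.1264, M+2 0.3424, M+4 0.3477, M+6 0.1569, M+8 0.0266. Base peak = M+4.
P(M+4) = C(4,2) × 0.5963^2 × 0.4037^2 = 6 × 0.35557369 × 0.16297369 = 0.347695 (base)
P(M) = C(4,0) × 0.5963^4 × 0.4037^0 = 1 × 0.12643265 × 1.0000 = 0.126433
Relative intensity = 0.126433 / 0.347695 × 100 = 36.36

36.36%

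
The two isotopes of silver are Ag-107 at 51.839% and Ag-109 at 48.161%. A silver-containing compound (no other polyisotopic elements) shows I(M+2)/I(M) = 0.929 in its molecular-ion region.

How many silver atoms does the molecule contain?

With n Ag atoms, P(M+2)/P(M) = C(n,1)·p^(n−1)q / p^n = n·q/p = n · 0.48161/0.51839.
n = 0.929 × 0.51839/0.48161 = 1.00 ≈ 1

1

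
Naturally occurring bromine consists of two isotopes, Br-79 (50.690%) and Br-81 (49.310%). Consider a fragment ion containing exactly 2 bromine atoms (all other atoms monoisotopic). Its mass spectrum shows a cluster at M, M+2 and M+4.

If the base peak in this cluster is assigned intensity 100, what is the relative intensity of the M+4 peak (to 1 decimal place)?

48.6

Binomial terms of (0.50690 + 0.49310)^2: M 0.2569, M+2 0.4999, M+4 0.2431 → M+2 is the base peak.
P(M+2) = C(2,1) × 0.50690^1 × 0.49310^1 = 2 × 0.5069 × 0.4931 = 0.499905 (base)
P(M+4) = C(2,2) × 0.50690^0 × 0.49310^2 = 1 × 1.0000 × 0.24314761 = 0.243148
Relative intensity = 0.243148 / 0.499905 × 100 = 48.6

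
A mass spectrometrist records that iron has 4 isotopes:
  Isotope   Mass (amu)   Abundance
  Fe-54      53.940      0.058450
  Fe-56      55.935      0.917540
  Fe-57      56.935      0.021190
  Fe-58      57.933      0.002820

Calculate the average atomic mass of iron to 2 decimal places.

55.85 amu

Ar = Σ fᵢ·mᵢ = 0.058450 × 53.940 + 0.917540 × 55.935 + 0.021190 × 56.935 + 0.002820 × 57.933
= 3.1528 + 51.3226 + 1.2065 + 0.1634 = 55.8453 amu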